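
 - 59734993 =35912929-95647922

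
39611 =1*39611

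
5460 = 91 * 60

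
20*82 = 1640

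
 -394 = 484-878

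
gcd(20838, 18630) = 138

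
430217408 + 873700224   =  1303917632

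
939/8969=939/8969=0.10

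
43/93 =43/93 =0.46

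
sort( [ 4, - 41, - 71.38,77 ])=[ -71.38, - 41,4, 77 ]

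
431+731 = 1162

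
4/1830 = 2/915= 0.00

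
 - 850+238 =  - 612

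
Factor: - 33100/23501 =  - 100/71 = - 2^2*5^2*71^( - 1 ) 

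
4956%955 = 181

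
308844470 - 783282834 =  - 474438364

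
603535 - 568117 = 35418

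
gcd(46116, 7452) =108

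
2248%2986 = 2248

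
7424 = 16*464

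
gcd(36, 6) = 6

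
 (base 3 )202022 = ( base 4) 20210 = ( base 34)G4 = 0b1000100100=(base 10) 548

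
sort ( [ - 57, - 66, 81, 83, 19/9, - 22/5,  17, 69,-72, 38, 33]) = [-72,-66,-57,  -  22/5, 19/9,17, 33,38, 69,81 , 83]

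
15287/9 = 1698 + 5/9 = 1698.56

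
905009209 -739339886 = 165669323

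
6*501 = 3006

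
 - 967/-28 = 967/28= 34.54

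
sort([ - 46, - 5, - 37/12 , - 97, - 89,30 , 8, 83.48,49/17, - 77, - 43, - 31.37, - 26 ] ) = [ - 97, - 89, - 77 , - 46 , - 43, - 31.37, - 26,- 5, - 37/12 , 49/17,8, 30, 83.48 ]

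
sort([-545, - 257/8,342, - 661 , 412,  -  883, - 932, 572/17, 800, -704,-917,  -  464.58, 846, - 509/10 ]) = [ - 932, - 917,- 883,  -  704, -661, - 545, - 464.58 , - 509/10,-257/8,572/17,  342, 412,800, 846 ] 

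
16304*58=945632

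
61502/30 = 2050 + 1/15 = 2050.07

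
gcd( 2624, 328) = 328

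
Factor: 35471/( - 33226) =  - 2^( - 1 )*37^(  -  1)*79^1 = - 79/74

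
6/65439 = 2/21813 =0.00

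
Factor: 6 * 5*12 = 360 =2^3*3^2 * 5^1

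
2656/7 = 379 + 3/7   =  379.43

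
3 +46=49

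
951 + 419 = 1370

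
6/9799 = 6/9799 = 0.00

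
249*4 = 996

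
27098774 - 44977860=-17879086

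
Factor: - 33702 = -2^1*3^1*41^1*137^1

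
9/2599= 9/2599 =0.00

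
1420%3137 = 1420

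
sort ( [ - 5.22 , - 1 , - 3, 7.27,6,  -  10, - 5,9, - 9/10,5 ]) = [ - 10, - 5.22, - 5, - 3, - 1, - 9/10,5,6,7.27,9] 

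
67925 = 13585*5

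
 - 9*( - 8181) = 73629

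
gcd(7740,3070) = 10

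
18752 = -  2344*(- 8 )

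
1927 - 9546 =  - 7619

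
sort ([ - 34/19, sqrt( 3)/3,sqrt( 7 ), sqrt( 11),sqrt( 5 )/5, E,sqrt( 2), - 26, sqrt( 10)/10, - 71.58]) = [ - 71.58, - 26,  -  34/19,  sqrt( 10)/10,sqrt(5 ) /5,sqrt ( 3 )/3,sqrt( 2 ),sqrt( 7 ),E,  sqrt(11 )]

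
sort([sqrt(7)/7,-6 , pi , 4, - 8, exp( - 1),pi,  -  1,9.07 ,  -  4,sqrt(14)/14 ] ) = [ - 8, - 6,- 4,  -  1,sqrt( 14)/14,exp( - 1), sqrt( 7)/7,pi, pi , 4, 9.07]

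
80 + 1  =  81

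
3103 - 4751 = -1648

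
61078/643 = 94 + 636/643 = 94.99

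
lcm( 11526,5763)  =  11526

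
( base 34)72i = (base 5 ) 230203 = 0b1111111110010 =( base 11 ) 6165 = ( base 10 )8178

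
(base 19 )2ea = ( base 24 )1he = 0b1111100110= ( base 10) 998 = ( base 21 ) 25b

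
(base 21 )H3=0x168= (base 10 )360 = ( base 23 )ff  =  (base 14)1ba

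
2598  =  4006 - 1408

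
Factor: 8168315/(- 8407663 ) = -7235/7447 =- 5^1*11^( - 1 )*677^( - 1)*1447^1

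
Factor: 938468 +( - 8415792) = -2^2*31^1*47^1*1283^1 = -7477324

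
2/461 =2/461 = 0.00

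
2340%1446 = 894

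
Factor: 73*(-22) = - 2^1*11^1*73^1 = - 1606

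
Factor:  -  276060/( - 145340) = 321/169 = 3^1* 13^( - 2 )* 107^1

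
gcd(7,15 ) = 1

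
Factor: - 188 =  - 2^2*47^1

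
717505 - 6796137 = - 6078632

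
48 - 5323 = - 5275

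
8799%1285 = 1089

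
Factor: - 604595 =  - 5^1*120919^1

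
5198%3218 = 1980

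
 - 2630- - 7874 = 5244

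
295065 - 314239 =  - 19174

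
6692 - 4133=2559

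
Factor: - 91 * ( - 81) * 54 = 398034= 2^1 * 3^7*7^1*13^1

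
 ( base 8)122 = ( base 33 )2G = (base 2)1010010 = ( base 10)82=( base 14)5c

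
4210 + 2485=6695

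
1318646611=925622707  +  393023904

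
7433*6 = 44598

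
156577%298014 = 156577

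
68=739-671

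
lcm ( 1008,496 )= 31248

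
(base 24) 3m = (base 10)94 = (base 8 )136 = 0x5e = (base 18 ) 54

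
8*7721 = 61768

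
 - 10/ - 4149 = 10/4149  =  0.00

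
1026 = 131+895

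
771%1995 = 771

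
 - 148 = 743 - 891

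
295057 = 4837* 61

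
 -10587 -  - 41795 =31208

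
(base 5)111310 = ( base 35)380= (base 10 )3955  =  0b111101110011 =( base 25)685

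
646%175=121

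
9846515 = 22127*445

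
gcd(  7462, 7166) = 2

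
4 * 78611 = 314444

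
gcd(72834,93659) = 1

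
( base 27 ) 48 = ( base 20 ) 5G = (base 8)164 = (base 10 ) 116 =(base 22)56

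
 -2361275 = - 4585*515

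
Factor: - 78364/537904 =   -  19591/134476 = -2^( -2)*11^1 * 13^1 * 137^1*33619^(-1)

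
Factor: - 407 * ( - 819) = 333333 = 3^2*7^1 * 11^1*13^1 *37^1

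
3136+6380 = 9516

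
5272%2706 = 2566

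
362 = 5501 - 5139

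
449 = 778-329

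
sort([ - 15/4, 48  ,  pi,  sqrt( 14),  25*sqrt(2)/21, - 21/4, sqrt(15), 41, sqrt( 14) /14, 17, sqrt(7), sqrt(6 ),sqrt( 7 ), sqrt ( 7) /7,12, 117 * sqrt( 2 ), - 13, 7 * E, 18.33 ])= [ - 13 , -21/4, - 15/4, sqrt(14) /14, sqrt( 7 )/7,25 * sqrt( 2 )/21  ,  sqrt(6),sqrt(7),  sqrt(7),pi, sqrt( 14 ), sqrt(15), 12,17,18.33, 7*E, 41, 48,117 * sqrt( 2 ) ] 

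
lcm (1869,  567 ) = 50463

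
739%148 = 147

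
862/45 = 19 + 7/45  =  19.16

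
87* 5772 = 502164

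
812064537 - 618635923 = 193428614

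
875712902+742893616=1618606518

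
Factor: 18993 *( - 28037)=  - 3^1*13^1 * 23^2* 53^1*487^1 = - 532506741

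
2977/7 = 425 + 2/7= 425.29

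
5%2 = 1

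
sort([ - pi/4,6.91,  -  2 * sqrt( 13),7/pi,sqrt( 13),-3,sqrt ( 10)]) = [ - 2*sqrt( 13), - 3,-pi/4, 7/pi,sqrt(10 ),sqrt(13 ),6.91]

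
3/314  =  3/314 = 0.01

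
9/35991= 1/3999 = 0.00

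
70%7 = 0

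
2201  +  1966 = 4167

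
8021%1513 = 456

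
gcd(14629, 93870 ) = 1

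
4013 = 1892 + 2121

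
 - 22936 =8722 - 31658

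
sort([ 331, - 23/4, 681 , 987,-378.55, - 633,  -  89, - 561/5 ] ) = [ - 633, - 378.55, - 561/5, - 89,-23/4, 331 , 681,987]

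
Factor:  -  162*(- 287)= 46494  =  2^1*3^4*7^1*41^1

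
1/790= 1/790 = 0.00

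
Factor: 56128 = 2^6 *877^1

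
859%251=106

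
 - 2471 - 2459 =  - 4930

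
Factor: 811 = 811^1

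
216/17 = 216/17 = 12.71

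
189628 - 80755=108873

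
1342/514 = 671/257  =  2.61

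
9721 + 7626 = 17347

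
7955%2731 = 2493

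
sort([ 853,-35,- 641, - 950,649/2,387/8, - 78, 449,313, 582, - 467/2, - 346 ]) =[- 950, - 641, - 346, - 467/2, - 78, - 35,387/8, 313, 649/2, 449,  582, 853]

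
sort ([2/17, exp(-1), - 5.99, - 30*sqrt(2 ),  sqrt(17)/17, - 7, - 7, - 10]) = [ - 30 * sqrt(2), - 10, - 7, - 7, - 5.99, 2/17, sqrt(17)/17,exp( - 1) ] 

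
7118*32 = 227776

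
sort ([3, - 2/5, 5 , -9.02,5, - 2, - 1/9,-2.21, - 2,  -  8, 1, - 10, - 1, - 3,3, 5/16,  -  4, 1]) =[ - 10, - 9.02,  -  8, - 4, - 3, - 2.21, - 2, - 2, - 1,-2/5, - 1/9,  5/16, 1,1,3, 3,  5, 5]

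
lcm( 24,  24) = 24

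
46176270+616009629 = 662185899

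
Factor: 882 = 2^1*3^2*7^2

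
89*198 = 17622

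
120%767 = 120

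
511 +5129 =5640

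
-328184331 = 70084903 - 398269234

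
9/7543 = 9/7543 = 0.00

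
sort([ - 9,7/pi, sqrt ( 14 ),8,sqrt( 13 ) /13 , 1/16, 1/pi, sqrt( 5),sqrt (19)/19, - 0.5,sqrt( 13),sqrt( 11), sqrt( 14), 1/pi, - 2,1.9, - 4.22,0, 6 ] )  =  [ - 9, - 4.22, - 2, - 0.5, 0,1/16, sqrt( 19) /19 , sqrt( 13)/13, 1/pi,1/pi,1.9,  7/pi,sqrt( 5), sqrt ( 11),sqrt( 13 ),sqrt( 14), sqrt( 14 ),6,8 ]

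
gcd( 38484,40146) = 6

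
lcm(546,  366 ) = 33306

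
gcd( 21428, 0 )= 21428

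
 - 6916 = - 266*26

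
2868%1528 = 1340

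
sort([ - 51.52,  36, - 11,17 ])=[ - 51.52,-11,17,36]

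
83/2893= 83/2893  =  0.03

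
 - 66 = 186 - 252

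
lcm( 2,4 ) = 4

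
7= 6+1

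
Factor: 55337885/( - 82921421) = -5^1 * 11^( - 2 ) *23^1 *481199^1 * 685301^ (-1)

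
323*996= 321708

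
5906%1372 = 418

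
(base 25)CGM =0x1ef2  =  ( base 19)12hi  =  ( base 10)7922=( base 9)11772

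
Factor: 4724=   2^2*1181^1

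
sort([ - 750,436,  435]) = [ - 750 , 435,436]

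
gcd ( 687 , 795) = 3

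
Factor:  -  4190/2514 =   -  3^(-1)*5^1 = -5/3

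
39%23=16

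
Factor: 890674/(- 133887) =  - 2^1*3^( - 1 ) * 13^(-1)*491^1*907^1*3433^ ( - 1)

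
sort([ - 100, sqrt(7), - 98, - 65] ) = [  -  100, - 98, - 65,sqrt( 7)]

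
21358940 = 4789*4460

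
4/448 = 1/112  =  0.01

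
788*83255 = 65604940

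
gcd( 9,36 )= 9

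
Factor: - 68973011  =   - 68973011^1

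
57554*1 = 57554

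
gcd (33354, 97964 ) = 2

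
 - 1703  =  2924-4627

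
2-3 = -1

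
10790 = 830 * 13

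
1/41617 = 1/41617 = 0.00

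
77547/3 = 25849=25849.00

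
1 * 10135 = 10135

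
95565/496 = 95565/496 = 192.67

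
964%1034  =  964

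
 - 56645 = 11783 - 68428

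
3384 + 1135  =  4519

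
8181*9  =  73629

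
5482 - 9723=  - 4241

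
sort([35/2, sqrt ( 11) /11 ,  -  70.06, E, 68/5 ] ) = [-70.06,sqrt(11 ) /11, E, 68/5,35/2] 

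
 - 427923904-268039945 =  - 695963849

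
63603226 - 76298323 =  - 12695097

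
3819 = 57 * 67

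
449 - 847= -398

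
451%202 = 47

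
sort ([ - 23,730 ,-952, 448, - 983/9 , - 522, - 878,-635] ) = [ -952,  -  878, - 635 , - 522,  -  983/9, - 23,448, 730]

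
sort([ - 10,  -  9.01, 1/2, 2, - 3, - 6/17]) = [ - 10, - 9.01, - 3,- 6/17, 1/2,  2]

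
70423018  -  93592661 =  - 23169643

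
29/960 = 29/960 = 0.03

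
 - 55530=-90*617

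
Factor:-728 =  - 2^3*7^1*13^1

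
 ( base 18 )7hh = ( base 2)101000011111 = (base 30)2qb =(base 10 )2591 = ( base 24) 4BN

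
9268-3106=6162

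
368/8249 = 368/8249 = 0.04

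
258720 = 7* 36960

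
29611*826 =24458686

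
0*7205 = 0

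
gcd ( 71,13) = 1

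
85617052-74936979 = 10680073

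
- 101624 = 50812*( - 2)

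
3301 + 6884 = 10185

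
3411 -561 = 2850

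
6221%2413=1395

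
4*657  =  2628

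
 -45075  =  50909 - 95984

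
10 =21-11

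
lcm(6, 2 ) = 6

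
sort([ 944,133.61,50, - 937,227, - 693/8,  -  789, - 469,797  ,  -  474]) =[ - 937, - 789,-474, -469, - 693/8,50, 133.61, 227,797,944]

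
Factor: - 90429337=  - 29^1*3118253^1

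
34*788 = 26792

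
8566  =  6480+2086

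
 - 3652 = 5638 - 9290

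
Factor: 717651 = 3^2*11^2*659^1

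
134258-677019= - 542761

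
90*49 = 4410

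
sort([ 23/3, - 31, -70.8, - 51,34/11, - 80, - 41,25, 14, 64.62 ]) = [ - 80, - 70.8, - 51,-41, - 31, 34/11,23/3 , 14,25,  64.62]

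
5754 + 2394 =8148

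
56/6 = 9+1/3 =9.33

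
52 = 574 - 522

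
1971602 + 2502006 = 4473608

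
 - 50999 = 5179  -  56178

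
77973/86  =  906 +57/86= 906.66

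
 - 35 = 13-48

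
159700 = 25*6388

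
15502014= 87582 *177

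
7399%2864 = 1671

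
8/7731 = 8/7731 = 0.00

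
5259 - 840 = 4419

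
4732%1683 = 1366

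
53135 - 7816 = 45319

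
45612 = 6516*7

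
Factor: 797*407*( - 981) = - 3^2 *11^1*37^1*109^1*797^1 = -  318215799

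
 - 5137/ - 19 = 270 + 7/19 = 270.37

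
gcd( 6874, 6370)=14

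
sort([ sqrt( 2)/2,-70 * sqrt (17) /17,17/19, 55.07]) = [ - 70*sqrt( 17)/17, sqrt( 2) /2, 17/19, 55.07 ] 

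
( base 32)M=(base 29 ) M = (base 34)m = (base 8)26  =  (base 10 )22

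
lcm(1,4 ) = 4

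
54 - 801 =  - 747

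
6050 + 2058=8108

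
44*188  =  8272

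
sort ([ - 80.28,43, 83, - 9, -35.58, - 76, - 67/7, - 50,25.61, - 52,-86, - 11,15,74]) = [ - 86 , - 80.28, - 76,-52 , - 50, - 35.58,  -  11, - 67/7 , - 9, 15,25.61,43,74,83]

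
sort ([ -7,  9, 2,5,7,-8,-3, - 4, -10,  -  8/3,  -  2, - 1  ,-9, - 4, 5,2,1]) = [ - 10, - 9,-8,-7,-4, - 4, - 3,-8/3, - 2, - 1,1,2, 2  ,  5 , 5,  7,  9] 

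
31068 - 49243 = - 18175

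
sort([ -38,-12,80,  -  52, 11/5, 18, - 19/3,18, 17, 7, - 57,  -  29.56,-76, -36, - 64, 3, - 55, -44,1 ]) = [ - 76,-64,  -  57, - 55, - 52, - 44, -38, - 36, - 29.56,-12,-19/3 , 1, 11/5,3, 7,17,18,  18, 80]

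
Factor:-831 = - 3^1*277^1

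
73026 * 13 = 949338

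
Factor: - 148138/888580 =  - 74069/444290 = - 2^ ( - 1 )*5^(-1 )*7^( - 1)*11^( - 1)*17^1*577^ (-1)  *  4357^1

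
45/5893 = 45/5893 =0.01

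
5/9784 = 5/9784 = 0.00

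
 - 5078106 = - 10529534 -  - 5451428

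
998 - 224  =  774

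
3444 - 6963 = - 3519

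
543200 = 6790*80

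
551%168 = 47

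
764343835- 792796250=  -28452415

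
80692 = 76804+3888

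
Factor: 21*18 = 378 = 2^1 * 3^3*7^1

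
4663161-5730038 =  - 1066877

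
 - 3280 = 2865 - 6145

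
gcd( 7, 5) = 1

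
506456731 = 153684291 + 352772440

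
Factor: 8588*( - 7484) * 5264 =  - 2^8 * 7^1*19^1 * 47^1*113^1*1871^1 = - 338330924288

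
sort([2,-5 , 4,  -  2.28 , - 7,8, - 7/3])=[ - 7,-5, - 7/3, - 2.28, 2, 4, 8] 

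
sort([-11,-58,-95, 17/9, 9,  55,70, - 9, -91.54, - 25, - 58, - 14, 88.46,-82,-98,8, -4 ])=[-98, - 95,  -  91.54, - 82,  -  58,-58, - 25,-14, - 11, - 9,-4,17/9, 8, 9,  55,70,88.46 ]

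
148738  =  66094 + 82644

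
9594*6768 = 64932192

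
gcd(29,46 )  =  1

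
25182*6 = 151092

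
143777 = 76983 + 66794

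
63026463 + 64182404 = 127208867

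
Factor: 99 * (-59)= -5841 = - 3^2*11^1 * 59^1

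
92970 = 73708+19262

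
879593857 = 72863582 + 806730275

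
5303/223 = 5303/223 = 23.78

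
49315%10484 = 7379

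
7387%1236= 1207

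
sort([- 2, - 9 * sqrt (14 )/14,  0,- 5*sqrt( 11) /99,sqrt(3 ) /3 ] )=[ - 9*sqrt(14)/14,-2,-5*sqrt(11 ) /99 , 0 , sqrt( 3 )/3 ] 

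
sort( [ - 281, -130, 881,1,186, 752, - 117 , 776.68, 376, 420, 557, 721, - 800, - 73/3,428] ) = [ - 800, - 281 , - 130, - 117,- 73/3, 1,  186,376,420, 428,557, 721, 752, 776.68,  881 ] 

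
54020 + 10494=64514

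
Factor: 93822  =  2^1*3^1*19^1*823^1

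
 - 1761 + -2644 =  - 4405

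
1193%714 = 479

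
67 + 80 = 147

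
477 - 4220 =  - 3743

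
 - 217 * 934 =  - 202678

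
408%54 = 30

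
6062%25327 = 6062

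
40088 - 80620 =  - 40532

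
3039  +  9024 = 12063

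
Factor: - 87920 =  - 2^4*5^1*7^1*157^1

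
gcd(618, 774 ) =6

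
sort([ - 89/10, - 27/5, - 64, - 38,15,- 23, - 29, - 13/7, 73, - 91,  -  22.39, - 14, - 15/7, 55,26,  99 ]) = [ - 91, - 64, - 38, - 29, - 23, - 22.39, - 14,-89/10, - 27/5, - 15/7 , - 13/7,15,  26, 55,73 , 99 ] 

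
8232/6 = 1372 = 1372.00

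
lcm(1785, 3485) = 73185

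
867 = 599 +268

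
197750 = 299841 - 102091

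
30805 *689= 21224645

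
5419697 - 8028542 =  - 2608845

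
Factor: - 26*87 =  - 2^1*3^1 * 13^1 * 29^1 = - 2262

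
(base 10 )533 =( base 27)JK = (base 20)16d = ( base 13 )320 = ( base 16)215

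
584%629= 584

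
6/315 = 2/105 = 0.02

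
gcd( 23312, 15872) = 496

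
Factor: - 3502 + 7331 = 7^1 * 547^1=3829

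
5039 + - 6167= - 1128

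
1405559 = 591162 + 814397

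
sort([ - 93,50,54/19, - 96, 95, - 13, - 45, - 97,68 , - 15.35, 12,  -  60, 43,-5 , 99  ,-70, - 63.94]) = [  -  97, - 96,  -  93, - 70 , - 63.94,-60,-45, - 15.35,  -  13,  -  5,  54/19,12,43, 50,68, 95, 99] 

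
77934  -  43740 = 34194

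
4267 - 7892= - 3625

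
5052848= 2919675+2133173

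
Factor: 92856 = 2^3*3^1*53^1*73^1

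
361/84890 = 361/84890=0.00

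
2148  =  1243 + 905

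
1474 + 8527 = 10001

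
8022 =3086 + 4936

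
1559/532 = 2 + 495/532 = 2.93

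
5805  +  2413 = 8218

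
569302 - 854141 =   -  284839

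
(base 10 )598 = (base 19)1C9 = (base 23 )130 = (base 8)1126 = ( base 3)211011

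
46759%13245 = 7024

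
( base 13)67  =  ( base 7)151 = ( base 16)55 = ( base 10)85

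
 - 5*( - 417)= 2085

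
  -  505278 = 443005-948283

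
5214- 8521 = - 3307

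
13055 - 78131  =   - 65076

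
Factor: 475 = 5^2 *19^1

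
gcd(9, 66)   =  3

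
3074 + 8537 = 11611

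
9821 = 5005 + 4816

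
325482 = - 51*(  -  6382) 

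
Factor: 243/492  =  81/164 = 2^(  -  2)*3^4 * 41^ ( - 1) 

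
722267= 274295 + 447972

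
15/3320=3/664   =  0.00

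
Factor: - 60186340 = -2^2 * 5^1 * 3009317^1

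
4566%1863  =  840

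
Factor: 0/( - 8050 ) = 0 = 0^1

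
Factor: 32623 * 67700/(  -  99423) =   -  2^2*3^( - 2)*5^2*17^1* 19^1* 101^1*677^1*11047^(-1) = -2208577100/99423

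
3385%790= 225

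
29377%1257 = 466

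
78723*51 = 4014873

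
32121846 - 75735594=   -  43613748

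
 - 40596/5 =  - 8120+ 4/5 = -8119.20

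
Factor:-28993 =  -79^1*367^1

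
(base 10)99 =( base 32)33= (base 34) 2v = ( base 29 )3C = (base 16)63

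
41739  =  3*13913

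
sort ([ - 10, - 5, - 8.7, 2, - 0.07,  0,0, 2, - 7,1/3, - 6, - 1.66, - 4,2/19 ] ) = [-10,-8.7, - 7, - 6, - 5 ,- 4, - 1.66, - 0.07,0,0,2/19,1/3,2, 2] 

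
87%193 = 87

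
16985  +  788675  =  805660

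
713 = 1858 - 1145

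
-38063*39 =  - 1484457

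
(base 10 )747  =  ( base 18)259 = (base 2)1011101011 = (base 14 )3B5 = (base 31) o3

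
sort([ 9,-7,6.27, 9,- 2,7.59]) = [-7 ,- 2, 6.27,7.59, 9 , 9 ]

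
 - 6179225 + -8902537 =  - 15081762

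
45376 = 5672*8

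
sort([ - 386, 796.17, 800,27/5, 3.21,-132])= [ - 386,-132, 3.21 , 27/5,  796.17,  800 ]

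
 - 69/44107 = -1 + 44038/44107 = - 0.00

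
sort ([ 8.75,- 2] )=[ - 2, 8.75]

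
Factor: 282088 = 2^3*37^1*953^1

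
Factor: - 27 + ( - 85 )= - 112=- 2^4*7^1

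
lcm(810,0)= 0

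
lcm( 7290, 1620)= 14580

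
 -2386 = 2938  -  5324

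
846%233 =147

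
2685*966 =2593710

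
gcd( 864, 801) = 9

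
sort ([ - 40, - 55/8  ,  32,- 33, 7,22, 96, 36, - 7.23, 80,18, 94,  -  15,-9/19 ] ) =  [ - 40, - 33, - 15, - 7.23, - 55/8, - 9/19 , 7,18, 22, 32, 36, 80, 94,96]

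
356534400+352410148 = 708944548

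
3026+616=3642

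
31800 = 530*60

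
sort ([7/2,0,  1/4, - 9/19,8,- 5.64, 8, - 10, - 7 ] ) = [ - 10, - 7, - 5.64,-9/19, 0, 1/4, 7/2,8, 8] 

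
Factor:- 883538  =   - 2^1*19^1*23251^1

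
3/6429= 1/2143= 0.00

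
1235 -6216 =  - 4981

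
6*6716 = 40296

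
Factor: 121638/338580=97/270 = 2^( - 1)*3^(-3 ) * 5^ ( - 1 )*97^1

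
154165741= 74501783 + 79663958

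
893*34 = 30362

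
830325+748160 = 1578485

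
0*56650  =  0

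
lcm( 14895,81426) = 1221390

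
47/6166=47/6166 = 0.01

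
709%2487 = 709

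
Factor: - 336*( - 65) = 2^4* 3^1 *5^1 *7^1*13^1 = 21840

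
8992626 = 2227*4038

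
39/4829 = 39/4829 = 0.01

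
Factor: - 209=-11^1*19^1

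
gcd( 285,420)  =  15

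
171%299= 171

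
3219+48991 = 52210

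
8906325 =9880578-974253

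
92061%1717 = 1060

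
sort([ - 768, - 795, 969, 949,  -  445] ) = [ - 795,-768, - 445 , 949, 969] 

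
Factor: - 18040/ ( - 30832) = 55/94 = 2^( - 1) * 5^1*11^1 * 47^( - 1) 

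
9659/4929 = 1+4730/4929 = 1.96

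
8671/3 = 2890+1/3 = 2890.33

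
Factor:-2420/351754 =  -2^1*5^1*11^2*13^(-1)*83^ (-1)*163^(  -  1 ) = - 1210/175877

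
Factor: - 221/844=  - 2^( - 2 )*13^1*17^1  *211^( - 1 ) 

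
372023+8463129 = 8835152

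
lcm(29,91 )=2639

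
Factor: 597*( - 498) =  - 297306 = - 2^1*3^2 * 83^1*199^1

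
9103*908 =8265524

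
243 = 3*81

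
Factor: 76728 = 2^3*3^1*23^1 * 139^1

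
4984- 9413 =  -  4429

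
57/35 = 1 + 22/35 =1.63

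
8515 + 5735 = 14250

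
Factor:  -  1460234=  - 2^1*491^1*1487^1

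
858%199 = 62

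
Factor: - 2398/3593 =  - 2^1*11^1*109^1 * 3593^( -1 ) 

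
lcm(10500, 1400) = 21000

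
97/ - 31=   -  4 + 27/31 = - 3.13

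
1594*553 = 881482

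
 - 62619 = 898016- 960635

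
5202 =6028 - 826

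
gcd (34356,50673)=21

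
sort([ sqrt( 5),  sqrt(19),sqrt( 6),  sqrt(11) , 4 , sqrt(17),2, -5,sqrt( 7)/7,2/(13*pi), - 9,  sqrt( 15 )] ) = [ - 9 , - 5, 2/( 13 * pi), sqrt( 7)/7, 2, sqrt(5),sqrt(6), sqrt(11),sqrt(15),4, sqrt(17),sqrt( 19) ]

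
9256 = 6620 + 2636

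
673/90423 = 673/90423 =0.01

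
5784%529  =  494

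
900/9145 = 180/1829 = 0.10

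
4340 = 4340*1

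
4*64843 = 259372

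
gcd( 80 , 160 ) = 80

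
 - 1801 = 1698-3499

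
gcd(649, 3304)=59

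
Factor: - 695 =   -  5^1*139^1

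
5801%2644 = 513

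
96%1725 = 96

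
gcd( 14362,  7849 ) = 167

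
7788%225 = 138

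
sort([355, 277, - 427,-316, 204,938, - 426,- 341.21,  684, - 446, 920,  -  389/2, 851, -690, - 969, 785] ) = [ - 969, - 690,-446, - 427, - 426,-341.21, - 316, - 389/2, 204,277, 355, 684,785, 851,920, 938 ] 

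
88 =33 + 55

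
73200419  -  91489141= - 18288722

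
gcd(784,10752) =112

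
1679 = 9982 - 8303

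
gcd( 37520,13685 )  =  35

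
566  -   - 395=961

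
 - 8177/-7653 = 8177/7653 = 1.07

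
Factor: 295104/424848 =2^2*29^1*167^(-1 ) = 116/167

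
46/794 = 23/397 = 0.06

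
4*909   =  3636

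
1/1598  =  1/1598 = 0.00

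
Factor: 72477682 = 2^1*36238841^1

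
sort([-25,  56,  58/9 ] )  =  [ - 25, 58/9,56]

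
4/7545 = 4/7545=0.00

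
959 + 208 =1167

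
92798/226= 46399/113 =410.61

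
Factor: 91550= 2^1 * 5^2*1831^1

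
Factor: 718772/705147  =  2^2  *3^ (-1 )*19^( - 1 ) * 89^(-1)*139^( - 1)*179693^1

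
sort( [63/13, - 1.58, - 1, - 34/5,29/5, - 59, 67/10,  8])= [- 59,-34/5, - 1.58, - 1,63/13, 29/5,67/10,8]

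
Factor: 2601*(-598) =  - 2^1*3^2 * 13^1*  17^2 *23^1 = - 1555398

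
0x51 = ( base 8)121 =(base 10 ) 81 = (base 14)5B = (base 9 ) 100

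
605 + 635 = 1240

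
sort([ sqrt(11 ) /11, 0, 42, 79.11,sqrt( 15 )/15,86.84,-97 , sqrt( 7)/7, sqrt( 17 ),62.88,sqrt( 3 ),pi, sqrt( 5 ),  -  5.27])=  [ - 97,  -  5.27, 0,sqrt( 15) /15, sqrt( 11)/11, sqrt( 7 )/7, sqrt ( 3 )  ,  sqrt(5 ) , pi,sqrt( 17) , 42 , 62.88 , 79.11,86.84] 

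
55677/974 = 55677/974 =57.16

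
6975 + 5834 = 12809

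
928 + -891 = 37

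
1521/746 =2 + 29/746 = 2.04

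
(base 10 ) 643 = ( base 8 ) 1203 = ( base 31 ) kn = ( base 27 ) NM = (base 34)IV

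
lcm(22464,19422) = 1864512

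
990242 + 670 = 990912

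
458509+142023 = 600532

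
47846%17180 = 13486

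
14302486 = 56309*254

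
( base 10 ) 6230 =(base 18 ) 1142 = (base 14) 23b0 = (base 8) 14126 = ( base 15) 1CA5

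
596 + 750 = 1346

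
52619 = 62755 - 10136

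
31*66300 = 2055300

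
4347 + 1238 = 5585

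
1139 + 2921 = 4060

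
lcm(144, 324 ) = 1296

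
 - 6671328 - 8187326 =  -  14858654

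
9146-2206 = 6940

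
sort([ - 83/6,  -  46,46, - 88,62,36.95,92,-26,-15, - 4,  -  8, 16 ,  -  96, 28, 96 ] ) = [  -  96,-88, - 46, - 26, - 15, - 83/6, - 8,  -  4, 16,28, 36.95,46 , 62, 92, 96] 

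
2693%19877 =2693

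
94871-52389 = 42482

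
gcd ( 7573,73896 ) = 1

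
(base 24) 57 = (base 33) 3s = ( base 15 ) 87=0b1111111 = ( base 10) 127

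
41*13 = 533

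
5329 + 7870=13199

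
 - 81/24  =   - 27/8 = -3.38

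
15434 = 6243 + 9191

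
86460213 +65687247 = 152147460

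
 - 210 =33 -243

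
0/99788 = 0= 0.00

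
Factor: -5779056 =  - 2^4*3^1*120397^1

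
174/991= 174/991 = 0.18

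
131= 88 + 43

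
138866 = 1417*98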